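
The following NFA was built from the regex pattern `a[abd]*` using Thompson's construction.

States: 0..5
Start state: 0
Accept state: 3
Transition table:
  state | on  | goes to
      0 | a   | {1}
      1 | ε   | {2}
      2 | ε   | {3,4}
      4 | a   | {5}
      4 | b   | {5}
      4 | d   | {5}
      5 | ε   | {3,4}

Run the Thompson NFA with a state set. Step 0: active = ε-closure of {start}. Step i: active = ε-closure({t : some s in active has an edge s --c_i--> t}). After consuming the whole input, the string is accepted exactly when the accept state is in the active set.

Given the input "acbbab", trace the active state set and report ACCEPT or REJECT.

Answer: REJECT

Steps:
start: ε-closure({0}) = {0}
'a' @ 1: {1,2,3,4}  [accepting]
'c' @ 2: {}  — dead — no transitions
rest 'bbab' ignored (set empty)
after full input: {}  (accept=3 not in)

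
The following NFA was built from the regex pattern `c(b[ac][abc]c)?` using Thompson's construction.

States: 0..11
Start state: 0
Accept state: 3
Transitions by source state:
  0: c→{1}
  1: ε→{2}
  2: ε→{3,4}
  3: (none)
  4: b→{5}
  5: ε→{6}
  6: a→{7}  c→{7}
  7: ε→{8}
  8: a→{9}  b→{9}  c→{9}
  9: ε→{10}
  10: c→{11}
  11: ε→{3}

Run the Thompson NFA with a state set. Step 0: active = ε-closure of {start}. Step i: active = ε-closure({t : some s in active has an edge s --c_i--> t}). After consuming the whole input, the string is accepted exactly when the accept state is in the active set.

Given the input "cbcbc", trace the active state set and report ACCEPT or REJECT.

Answer: ACCEPT

Steps:
initial (ε-close {0}): {0}
'c' @ 1: {1,2,3,4}  ✓accept
'b' @ 2: {5,6}
'c' @ 3: {7,8}
'b' @ 4: {9,10}
'c' @ 5: {3,11}  ✓accept
final: {3,11}; accept 3 in set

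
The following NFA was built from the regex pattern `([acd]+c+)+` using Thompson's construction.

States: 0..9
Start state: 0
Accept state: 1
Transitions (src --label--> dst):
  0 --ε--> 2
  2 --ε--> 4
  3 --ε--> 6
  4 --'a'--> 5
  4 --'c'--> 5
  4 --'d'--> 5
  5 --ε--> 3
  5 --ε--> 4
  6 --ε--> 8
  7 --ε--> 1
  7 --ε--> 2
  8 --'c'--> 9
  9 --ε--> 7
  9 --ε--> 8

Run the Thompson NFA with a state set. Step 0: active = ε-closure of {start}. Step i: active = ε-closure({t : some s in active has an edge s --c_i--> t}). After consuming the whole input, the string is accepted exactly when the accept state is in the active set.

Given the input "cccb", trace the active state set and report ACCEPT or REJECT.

start: ε-closure({0}) = {0,2,4}
'c' @ 1: {3,4,5,6,8}
'c' @ 2: {1,2,3,4,5,6,7,8,9}  [accepting]
'c' @ 3: {1,2,3,4,5,6,7,8,9}  [accepting]
'b' @ 4: {}  — state set empty
end set {} — state 1 not in

Answer: REJECT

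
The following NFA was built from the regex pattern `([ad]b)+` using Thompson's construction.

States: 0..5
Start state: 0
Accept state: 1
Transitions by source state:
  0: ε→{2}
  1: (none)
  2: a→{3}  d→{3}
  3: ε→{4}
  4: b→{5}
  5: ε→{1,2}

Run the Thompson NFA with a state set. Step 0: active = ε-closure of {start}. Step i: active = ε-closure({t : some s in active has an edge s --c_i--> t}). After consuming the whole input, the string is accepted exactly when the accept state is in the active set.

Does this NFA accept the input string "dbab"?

Answer: ACCEPT

Trace:
initial (ε-close {0}): {0,2}
'd' @ 1: {3,4}
'b' @ 2: {1,2,5}  (accept∈set)
'a' @ 3: {3,4}
'b' @ 4: {1,2,5}  (accept∈set)
after full input: {1,2,5}  (accept=1 in)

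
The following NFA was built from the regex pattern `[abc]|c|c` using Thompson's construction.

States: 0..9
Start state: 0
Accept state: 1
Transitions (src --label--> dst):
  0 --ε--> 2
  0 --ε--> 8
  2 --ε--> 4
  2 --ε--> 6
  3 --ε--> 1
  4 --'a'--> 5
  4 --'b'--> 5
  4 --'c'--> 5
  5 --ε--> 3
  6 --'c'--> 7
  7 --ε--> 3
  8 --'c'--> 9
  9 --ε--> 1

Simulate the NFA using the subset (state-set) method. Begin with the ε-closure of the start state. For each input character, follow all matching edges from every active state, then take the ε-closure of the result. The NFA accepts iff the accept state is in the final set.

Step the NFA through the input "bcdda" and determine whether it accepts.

Answer: REJECT

Steps:
initial (ε-close {0}): {0,2,4,6,8}
'b' @ 1: {1,3,5}  [accepting]
'c' @ 2: {}  — dead — no transitions
rest 'dda' ignored (set empty)
after full input: {}  (accept=1 not in)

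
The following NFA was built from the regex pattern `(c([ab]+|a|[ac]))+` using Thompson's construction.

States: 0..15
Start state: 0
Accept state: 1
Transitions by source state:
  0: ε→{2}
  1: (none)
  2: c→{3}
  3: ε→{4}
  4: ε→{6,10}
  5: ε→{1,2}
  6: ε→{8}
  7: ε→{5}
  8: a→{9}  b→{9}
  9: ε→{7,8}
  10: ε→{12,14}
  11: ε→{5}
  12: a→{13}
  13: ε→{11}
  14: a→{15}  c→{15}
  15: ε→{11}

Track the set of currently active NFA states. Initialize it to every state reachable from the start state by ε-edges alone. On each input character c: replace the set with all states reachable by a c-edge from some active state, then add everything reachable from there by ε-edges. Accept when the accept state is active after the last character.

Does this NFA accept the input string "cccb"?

Answer: ACCEPT

Derivation:
S₀ = ε-closure({0}) = {0,2}
'c' @ 1: {3,4,6,8,10,12,14}
'c' @ 2: {1,2,5,11,15}  (accept∈set)
'c' @ 3: {3,4,6,8,10,12,14}
'b' @ 4: {1,2,5,7,8,9}  (accept∈set)
after full input: {1,2,5,7,8,9}  (accept=1 in)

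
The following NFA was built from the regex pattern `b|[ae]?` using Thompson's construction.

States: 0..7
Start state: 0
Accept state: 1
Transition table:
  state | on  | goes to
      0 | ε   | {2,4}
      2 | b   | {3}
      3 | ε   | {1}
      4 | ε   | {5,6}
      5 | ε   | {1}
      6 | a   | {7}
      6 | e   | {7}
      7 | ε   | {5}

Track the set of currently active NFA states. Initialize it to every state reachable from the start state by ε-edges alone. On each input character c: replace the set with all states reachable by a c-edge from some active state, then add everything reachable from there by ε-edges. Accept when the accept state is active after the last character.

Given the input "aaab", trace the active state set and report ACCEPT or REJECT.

Answer: REJECT

Steps:
initial (ε-close {0}): {0,1,2,4,5,6}
'a' @ 1: {1,5,7}  ✓accept
'a' @ 2: {}  — no active states
rest 'ab' ignored (set empty)
end set {} — state 1 not in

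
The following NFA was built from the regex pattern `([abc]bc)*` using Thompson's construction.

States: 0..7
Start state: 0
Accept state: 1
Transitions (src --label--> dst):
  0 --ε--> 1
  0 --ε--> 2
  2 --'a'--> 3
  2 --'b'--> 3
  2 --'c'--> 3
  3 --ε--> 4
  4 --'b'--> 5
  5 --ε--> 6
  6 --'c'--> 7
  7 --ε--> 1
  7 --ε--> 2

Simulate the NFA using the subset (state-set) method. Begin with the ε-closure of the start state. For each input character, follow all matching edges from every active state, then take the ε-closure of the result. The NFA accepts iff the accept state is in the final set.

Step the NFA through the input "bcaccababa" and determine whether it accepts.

Answer: REJECT

Steps:
S₀ = ε-closure({0}) = {0,1,2}
'b' @ 1: {3,4}
'c' @ 2: {}  — state set empty
rest 'accababa' ignored (set empty)
end set {} — state 1 not in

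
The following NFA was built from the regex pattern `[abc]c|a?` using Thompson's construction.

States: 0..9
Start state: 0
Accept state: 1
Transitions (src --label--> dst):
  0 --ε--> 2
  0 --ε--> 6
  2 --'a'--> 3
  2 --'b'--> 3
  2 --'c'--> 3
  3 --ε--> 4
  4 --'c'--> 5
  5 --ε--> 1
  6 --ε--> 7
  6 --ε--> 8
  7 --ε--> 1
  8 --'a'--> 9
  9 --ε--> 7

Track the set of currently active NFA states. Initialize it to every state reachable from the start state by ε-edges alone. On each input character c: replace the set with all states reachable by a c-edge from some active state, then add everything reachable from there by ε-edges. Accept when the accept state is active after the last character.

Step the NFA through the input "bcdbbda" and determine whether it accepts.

S₀ = ε-closure({0}) = {0,1,2,6,7,8}
'b' @ 1: {3,4}
'c' @ 2: {1,5}  [accepting]
'd' @ 3: {}  — dead — no transitions
rest 'bbda' ignored (set empty)
final: {}; accept 1 not in set

Answer: REJECT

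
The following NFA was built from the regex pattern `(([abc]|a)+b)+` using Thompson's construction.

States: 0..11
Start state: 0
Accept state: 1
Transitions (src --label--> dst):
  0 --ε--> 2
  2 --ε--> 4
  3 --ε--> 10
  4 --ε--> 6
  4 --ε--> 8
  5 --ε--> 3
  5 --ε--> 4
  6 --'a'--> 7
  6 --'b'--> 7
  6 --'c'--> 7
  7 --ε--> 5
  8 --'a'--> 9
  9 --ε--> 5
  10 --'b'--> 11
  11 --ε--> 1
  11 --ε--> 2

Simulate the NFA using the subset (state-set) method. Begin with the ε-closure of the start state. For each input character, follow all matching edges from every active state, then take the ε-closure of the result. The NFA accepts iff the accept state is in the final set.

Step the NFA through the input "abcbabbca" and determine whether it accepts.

Answer: REJECT

Trace:
initial (ε-close {0}): {0,2,4,6,8}
'a' @ 1: {3,4,5,6,7,8,9,10}
'b' @ 2: {1,2,3,4,5,6,7,8,10,11}  [accepting]
'c' @ 3: {3,4,5,6,7,8,10}
'b' @ 4: {1,2,3,4,5,6,7,8,10,11}  [accepting]
'a' @ 5: {3,4,5,6,7,8,9,10}
'b' @ 6: {1,2,3,4,5,6,7,8,10,11}  [accepting]
'b' @ 7: {1,2,3,4,5,6,7,8,10,11}  [accepting]
'c' @ 8: {3,4,5,6,7,8,10}
'a' @ 9: {3,4,5,6,7,8,9,10}
end set {3,4,5,6,7,8,9,10} — state 1 not in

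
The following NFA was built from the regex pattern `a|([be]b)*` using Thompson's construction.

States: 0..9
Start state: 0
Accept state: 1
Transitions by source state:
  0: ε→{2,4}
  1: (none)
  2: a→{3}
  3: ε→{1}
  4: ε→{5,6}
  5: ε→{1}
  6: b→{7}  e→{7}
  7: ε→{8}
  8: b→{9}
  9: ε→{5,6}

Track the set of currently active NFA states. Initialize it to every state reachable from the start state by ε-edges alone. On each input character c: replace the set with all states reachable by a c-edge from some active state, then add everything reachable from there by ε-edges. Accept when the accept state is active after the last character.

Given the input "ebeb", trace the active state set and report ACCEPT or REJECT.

start: ε-closure({0}) = {0,1,2,4,5,6}
'e' @ 1: {7,8}
'b' @ 2: {1,5,6,9}  ✓accept
'e' @ 3: {7,8}
'b' @ 4: {1,5,6,9}  ✓accept
after full input: {1,5,6,9}  (accept=1 in)

Answer: ACCEPT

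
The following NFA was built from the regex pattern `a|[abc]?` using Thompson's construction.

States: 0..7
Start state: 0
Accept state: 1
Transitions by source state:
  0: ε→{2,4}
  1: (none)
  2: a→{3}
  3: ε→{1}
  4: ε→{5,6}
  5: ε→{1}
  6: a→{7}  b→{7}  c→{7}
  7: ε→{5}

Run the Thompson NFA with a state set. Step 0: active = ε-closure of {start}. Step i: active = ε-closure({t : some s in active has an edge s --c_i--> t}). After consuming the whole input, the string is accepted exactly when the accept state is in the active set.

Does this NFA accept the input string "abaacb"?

Answer: REJECT

Steps:
S₀ = ε-closure({0}) = {0,1,2,4,5,6}
'a' @ 1: {1,3,5,7}  [accepting]
'b' @ 2: {}  — state set empty
rest 'aacb' ignored (set empty)
final: {}; accept 1 not in set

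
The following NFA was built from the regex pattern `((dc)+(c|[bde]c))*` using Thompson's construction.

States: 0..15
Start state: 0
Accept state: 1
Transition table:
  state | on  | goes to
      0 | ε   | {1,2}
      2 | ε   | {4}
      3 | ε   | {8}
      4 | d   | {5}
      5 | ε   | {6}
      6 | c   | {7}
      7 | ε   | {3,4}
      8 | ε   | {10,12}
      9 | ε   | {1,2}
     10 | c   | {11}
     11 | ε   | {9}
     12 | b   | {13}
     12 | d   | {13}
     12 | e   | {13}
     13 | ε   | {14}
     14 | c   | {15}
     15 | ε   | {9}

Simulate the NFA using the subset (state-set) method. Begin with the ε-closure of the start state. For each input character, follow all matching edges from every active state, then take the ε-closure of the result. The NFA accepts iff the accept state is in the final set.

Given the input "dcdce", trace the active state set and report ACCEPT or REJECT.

Answer: REJECT

Derivation:
start: ε-closure({0}) = {0,1,2,4}
'd' @ 1: {5,6}
'c' @ 2: {3,4,7,8,10,12}
'd' @ 3: {5,6,13,14}
'c' @ 4: {1,2,3,4,7,8,9,10,12,15}  ✓accept
'e' @ 5: {13,14}
end set {13,14} — state 1 not in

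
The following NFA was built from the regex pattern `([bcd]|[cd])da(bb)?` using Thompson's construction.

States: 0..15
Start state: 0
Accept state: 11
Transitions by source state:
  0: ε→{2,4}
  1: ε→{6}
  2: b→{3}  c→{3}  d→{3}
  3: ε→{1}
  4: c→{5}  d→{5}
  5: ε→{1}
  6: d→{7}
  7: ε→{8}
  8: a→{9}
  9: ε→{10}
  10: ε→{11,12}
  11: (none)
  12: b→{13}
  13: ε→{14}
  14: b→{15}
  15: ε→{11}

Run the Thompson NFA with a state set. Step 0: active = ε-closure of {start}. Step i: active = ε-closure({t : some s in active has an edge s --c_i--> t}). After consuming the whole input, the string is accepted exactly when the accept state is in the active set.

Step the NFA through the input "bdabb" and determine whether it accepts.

S₀ = ε-closure({0}) = {0,2,4}
'b' @ 1: {1,3,6}
'd' @ 2: {7,8}
'a' @ 3: {9,10,11,12}  [accepting]
'b' @ 4: {13,14}
'b' @ 5: {11,15}  [accepting]
after full input: {11,15}  (accept=11 in)

Answer: ACCEPT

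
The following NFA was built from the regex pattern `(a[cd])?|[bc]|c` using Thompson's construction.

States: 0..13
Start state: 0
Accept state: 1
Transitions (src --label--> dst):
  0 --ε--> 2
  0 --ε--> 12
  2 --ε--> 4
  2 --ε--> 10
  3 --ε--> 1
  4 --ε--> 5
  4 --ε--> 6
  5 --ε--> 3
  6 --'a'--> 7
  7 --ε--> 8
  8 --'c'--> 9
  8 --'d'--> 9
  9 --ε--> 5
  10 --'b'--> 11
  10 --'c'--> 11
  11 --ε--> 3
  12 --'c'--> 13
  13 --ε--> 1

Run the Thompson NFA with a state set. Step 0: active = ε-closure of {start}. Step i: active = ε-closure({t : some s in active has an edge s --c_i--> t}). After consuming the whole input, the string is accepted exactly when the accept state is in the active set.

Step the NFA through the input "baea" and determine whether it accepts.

Answer: REJECT

Steps:
start: ε-closure({0}) = {0,1,2,3,4,5,6,10,12}
'b' @ 1: {1,3,11}  ✓accept
'a' @ 2: {}  — no active states
rest 'ea' ignored (set empty)
after full input: {}  (accept=1 not in)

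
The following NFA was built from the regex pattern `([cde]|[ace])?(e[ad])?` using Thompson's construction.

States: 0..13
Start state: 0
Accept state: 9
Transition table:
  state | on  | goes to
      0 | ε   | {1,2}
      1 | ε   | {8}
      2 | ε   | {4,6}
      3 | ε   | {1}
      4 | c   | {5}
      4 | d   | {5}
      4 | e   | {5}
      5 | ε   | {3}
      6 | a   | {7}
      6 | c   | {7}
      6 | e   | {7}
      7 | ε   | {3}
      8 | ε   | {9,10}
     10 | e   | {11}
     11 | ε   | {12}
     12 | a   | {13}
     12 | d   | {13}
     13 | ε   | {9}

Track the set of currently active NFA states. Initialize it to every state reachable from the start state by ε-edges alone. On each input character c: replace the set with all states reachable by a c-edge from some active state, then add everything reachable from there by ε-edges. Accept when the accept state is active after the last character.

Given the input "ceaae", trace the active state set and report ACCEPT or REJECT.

initial (ε-close {0}): {0,1,2,4,6,8,9,10}
'c' @ 1: {1,3,5,7,8,9,10}  (accept∈set)
'e' @ 2: {11,12}
'a' @ 3: {9,13}  (accept∈set)
'a' @ 4: {}  — no active states
rest 'e' ignored (set empty)
after full input: {}  (accept=9 not in)

Answer: REJECT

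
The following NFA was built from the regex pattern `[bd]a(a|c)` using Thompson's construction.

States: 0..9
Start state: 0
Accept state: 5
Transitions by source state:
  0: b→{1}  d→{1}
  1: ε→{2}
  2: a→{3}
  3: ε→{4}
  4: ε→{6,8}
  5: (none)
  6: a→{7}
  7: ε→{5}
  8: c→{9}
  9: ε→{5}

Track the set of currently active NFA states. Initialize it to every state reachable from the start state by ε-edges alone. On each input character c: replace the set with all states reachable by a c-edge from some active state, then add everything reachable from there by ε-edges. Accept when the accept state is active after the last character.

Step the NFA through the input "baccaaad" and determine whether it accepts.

S₀ = ε-closure({0}) = {0}
'b' @ 1: {1,2}
'a' @ 2: {3,4,6,8}
'c' @ 3: {5,9}  [accepting]
'c' @ 4: {}  — state set empty
rest 'aaad' ignored (set empty)
end set {} — state 5 not in

Answer: REJECT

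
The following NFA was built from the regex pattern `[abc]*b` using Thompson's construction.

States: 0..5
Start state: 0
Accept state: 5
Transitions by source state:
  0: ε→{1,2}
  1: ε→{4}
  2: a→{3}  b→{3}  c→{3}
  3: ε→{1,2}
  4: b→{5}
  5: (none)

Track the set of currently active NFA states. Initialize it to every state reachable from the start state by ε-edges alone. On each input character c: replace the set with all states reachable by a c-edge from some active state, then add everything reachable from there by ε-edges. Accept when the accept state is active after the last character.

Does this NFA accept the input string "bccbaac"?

start: ε-closure({0}) = {0,1,2,4}
'b' @ 1: {1,2,3,4,5}  [accepting]
'c' @ 2: {1,2,3,4}
'c' @ 3: {1,2,3,4}
'b' @ 4: {1,2,3,4,5}  [accepting]
'a' @ 5: {1,2,3,4}
'a' @ 6: {1,2,3,4}
'c' @ 7: {1,2,3,4}
final: {1,2,3,4}; accept 5 not in set

Answer: REJECT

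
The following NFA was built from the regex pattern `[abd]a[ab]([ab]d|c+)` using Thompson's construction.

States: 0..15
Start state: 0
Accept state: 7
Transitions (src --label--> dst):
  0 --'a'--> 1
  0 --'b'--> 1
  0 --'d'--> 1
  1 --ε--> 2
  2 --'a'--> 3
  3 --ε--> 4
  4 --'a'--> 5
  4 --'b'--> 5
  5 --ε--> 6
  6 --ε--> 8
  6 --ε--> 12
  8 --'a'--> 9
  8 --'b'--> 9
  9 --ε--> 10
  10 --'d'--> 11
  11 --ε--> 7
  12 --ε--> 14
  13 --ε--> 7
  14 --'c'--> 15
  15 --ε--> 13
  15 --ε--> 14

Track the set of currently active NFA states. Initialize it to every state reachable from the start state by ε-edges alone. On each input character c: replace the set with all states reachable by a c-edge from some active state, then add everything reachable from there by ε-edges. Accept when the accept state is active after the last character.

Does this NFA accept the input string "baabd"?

initial (ε-close {0}): {0}
'b' @ 1: {1,2}
'a' @ 2: {3,4}
'a' @ 3: {5,6,8,12,14}
'b' @ 4: {9,10}
'd' @ 5: {7,11}  ✓accept
after full input: {7,11}  (accept=7 in)

Answer: ACCEPT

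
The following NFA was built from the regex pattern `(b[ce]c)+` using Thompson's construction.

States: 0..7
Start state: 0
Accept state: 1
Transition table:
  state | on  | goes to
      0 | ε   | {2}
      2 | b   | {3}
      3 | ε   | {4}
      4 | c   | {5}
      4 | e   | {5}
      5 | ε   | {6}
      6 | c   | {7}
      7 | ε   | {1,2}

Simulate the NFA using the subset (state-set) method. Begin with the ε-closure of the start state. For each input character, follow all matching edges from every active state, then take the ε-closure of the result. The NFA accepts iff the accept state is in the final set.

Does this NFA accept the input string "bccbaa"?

S₀ = ε-closure({0}) = {0,2}
'b' @ 1: {3,4}
'c' @ 2: {5,6}
'c' @ 3: {1,2,7}  ✓accept
'b' @ 4: {3,4}
'a' @ 5: {}  — state set empty
rest 'a' ignored (set empty)
final: {}; accept 1 not in set

Answer: REJECT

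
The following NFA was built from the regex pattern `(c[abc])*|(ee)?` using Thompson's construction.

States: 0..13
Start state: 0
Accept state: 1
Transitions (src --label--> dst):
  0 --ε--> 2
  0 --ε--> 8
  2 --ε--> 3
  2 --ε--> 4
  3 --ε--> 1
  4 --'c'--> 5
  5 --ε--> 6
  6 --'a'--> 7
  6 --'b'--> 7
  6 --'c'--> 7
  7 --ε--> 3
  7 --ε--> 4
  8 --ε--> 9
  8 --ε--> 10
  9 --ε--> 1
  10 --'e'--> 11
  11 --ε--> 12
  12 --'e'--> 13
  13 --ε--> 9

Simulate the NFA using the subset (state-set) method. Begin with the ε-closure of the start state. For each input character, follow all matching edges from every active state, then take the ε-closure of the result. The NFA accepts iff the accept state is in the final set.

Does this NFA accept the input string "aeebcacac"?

S₀ = ε-closure({0}) = {0,1,2,3,4,8,9,10}
'a' @ 1: {}  — state set empty
rest 'eebcacac' ignored (set empty)
final: {}; accept 1 not in set

Answer: REJECT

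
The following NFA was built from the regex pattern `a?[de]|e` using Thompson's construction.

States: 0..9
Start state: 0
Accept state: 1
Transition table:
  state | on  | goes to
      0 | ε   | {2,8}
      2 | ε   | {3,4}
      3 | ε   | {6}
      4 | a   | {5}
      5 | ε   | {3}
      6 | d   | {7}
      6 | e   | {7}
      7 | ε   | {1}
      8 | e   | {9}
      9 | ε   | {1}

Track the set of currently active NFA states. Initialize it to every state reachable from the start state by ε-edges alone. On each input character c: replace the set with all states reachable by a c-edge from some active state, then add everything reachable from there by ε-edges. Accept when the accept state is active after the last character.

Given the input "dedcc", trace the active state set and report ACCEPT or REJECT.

S₀ = ε-closure({0}) = {0,2,3,4,6,8}
'd' @ 1: {1,7}  (accept∈set)
'e' @ 2: {}  — no active states
rest 'dcc' ignored (set empty)
final: {}; accept 1 not in set

Answer: REJECT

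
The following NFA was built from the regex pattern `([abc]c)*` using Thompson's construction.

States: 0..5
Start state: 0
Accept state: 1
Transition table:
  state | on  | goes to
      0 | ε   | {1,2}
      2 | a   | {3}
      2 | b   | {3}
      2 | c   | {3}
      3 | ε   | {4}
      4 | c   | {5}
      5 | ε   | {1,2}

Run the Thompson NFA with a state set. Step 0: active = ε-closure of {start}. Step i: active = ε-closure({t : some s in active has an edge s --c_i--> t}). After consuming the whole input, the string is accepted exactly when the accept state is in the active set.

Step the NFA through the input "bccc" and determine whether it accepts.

initial (ε-close {0}): {0,1,2}
'b' @ 1: {3,4}
'c' @ 2: {1,2,5}  ✓accept
'c' @ 3: {3,4}
'c' @ 4: {1,2,5}  ✓accept
end set {1,2,5} — state 1 in

Answer: ACCEPT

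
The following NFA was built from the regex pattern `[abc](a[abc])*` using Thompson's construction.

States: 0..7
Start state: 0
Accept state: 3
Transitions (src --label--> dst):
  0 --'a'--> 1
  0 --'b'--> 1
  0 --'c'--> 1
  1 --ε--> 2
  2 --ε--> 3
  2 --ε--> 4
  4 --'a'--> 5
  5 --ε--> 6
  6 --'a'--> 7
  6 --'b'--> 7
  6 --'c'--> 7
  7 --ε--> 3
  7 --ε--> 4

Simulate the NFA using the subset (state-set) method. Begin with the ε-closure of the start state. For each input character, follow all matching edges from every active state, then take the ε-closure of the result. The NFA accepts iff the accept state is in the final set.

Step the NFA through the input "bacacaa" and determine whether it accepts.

start: ε-closure({0}) = {0}
'b' @ 1: {1,2,3,4}  [accepting]
'a' @ 2: {5,6}
'c' @ 3: {3,4,7}  [accepting]
'a' @ 4: {5,6}
'c' @ 5: {3,4,7}  [accepting]
'a' @ 6: {5,6}
'a' @ 7: {3,4,7}  [accepting]
final: {3,4,7}; accept 3 in set

Answer: ACCEPT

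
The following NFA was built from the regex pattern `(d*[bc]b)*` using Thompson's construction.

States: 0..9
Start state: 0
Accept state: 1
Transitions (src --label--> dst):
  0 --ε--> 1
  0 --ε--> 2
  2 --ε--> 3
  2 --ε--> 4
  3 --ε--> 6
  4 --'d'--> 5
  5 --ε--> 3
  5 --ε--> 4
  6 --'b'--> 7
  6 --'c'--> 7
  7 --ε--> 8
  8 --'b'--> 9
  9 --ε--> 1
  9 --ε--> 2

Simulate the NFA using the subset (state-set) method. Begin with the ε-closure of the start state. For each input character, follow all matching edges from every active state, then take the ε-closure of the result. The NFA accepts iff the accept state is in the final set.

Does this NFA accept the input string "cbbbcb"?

S₀ = ε-closure({0}) = {0,1,2,3,4,6}
'c' @ 1: {7,8}
'b' @ 2: {1,2,3,4,6,9}  (accept∈set)
'b' @ 3: {7,8}
'b' @ 4: {1,2,3,4,6,9}  (accept∈set)
'c' @ 5: {7,8}
'b' @ 6: {1,2,3,4,6,9}  (accept∈set)
end set {1,2,3,4,6,9} — state 1 in

Answer: ACCEPT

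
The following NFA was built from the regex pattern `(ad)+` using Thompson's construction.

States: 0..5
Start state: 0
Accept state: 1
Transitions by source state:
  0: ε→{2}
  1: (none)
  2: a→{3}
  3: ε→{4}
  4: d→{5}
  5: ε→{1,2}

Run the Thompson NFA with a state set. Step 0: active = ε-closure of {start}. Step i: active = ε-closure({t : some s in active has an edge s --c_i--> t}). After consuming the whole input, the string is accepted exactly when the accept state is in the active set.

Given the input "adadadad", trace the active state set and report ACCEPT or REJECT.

Answer: ACCEPT

Steps:
initial (ε-close {0}): {0,2}
'a' @ 1: {3,4}
'd' @ 2: {1,2,5}  [accepting]
'a' @ 3: {3,4}
'd' @ 4: {1,2,5}  [accepting]
'a' @ 5: {3,4}
'd' @ 6: {1,2,5}  [accepting]
'a' @ 7: {3,4}
'd' @ 8: {1,2,5}  [accepting]
after full input: {1,2,5}  (accept=1 in)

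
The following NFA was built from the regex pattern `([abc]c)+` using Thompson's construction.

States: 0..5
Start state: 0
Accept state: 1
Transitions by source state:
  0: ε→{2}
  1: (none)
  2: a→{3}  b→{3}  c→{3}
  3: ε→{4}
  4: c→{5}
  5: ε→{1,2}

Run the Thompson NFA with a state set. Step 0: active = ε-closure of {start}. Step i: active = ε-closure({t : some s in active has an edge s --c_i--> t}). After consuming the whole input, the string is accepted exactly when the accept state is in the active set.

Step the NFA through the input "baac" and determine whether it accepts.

Answer: REJECT

Derivation:
S₀ = ε-closure({0}) = {0,2}
'b' @ 1: {3,4}
'a' @ 2: {}  — state set empty
rest 'ac' ignored (set empty)
end set {} — state 1 not in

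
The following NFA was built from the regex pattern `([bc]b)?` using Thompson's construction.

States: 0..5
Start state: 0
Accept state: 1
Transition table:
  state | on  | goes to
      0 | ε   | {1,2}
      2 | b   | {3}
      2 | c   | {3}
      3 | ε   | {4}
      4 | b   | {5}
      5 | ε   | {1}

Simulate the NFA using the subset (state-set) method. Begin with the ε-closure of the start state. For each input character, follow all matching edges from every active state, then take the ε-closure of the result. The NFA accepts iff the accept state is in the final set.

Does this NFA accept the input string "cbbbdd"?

start: ε-closure({0}) = {0,1,2}
'c' @ 1: {3,4}
'b' @ 2: {1,5}  (accept∈set)
'b' @ 3: {}  — no active states
rest 'bdd' ignored (set empty)
end set {} — state 1 not in

Answer: REJECT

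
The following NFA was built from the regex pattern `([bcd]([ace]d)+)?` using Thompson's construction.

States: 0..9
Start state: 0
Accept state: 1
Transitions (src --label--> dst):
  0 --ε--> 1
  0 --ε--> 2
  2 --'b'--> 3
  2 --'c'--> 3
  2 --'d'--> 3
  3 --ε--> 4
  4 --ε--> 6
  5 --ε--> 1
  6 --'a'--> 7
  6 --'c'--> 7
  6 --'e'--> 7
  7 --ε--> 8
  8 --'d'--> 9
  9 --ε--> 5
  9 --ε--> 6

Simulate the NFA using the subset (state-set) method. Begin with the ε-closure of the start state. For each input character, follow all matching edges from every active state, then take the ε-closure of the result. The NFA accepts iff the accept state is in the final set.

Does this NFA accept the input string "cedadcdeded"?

Answer: ACCEPT

Derivation:
initial (ε-close {0}): {0,1,2}
'c' @ 1: {3,4,6}
'e' @ 2: {7,8}
'd' @ 3: {1,5,6,9}  (accept∈set)
'a' @ 4: {7,8}
'd' @ 5: {1,5,6,9}  (accept∈set)
'c' @ 6: {7,8}
'd' @ 7: {1,5,6,9}  (accept∈set)
'e' @ 8: {7,8}
'd' @ 9: {1,5,6,9}  (accept∈set)
'e' @ 10: {7,8}
'd' @ 11: {1,5,6,9}  (accept∈set)
after full input: {1,5,6,9}  (accept=1 in)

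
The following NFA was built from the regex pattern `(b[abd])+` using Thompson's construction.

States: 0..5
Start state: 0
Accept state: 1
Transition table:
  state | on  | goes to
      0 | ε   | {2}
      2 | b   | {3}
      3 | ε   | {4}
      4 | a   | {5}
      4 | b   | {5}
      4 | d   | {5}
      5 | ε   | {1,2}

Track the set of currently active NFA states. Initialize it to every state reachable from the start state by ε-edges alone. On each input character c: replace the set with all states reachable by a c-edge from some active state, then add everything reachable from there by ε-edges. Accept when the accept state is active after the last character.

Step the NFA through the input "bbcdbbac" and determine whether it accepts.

start: ε-closure({0}) = {0,2}
'b' @ 1: {3,4}
'b' @ 2: {1,2,5}  ✓accept
'c' @ 3: {}  — state set empty
rest 'dbbac' ignored (set empty)
end set {} — state 1 not in

Answer: REJECT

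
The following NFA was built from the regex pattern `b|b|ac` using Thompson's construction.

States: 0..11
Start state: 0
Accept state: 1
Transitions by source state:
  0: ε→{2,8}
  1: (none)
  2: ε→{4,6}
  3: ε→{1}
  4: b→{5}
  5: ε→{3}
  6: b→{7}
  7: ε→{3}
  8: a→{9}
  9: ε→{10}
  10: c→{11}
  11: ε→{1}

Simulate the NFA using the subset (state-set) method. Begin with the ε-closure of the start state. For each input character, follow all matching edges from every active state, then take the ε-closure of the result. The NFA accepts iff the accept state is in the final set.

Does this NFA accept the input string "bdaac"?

start: ε-closure({0}) = {0,2,4,6,8}
'b' @ 1: {1,3,5,7}  ✓accept
'd' @ 2: {}  — dead — no transitions
rest 'aac' ignored (set empty)
after full input: {}  (accept=1 not in)

Answer: REJECT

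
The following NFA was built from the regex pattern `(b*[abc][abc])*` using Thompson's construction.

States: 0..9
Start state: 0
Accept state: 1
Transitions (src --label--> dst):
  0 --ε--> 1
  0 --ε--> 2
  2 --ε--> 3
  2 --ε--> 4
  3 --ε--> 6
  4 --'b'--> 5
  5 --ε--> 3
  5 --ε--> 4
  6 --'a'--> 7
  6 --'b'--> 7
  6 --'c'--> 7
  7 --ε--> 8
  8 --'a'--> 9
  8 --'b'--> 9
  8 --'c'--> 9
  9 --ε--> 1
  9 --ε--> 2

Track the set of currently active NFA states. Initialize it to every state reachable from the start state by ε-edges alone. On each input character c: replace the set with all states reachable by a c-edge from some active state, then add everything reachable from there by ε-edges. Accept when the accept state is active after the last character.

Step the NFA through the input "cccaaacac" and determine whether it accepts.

Answer: REJECT

Trace:
S₀ = ε-closure({0}) = {0,1,2,3,4,6}
'c' @ 1: {7,8}
'c' @ 2: {1,2,3,4,6,9}  ✓accept
'c' @ 3: {7,8}
'a' @ 4: {1,2,3,4,6,9}  ✓accept
'a' @ 5: {7,8}
'a' @ 6: {1,2,3,4,6,9}  ✓accept
'c' @ 7: {7,8}
'a' @ 8: {1,2,3,4,6,9}  ✓accept
'c' @ 9: {7,8}
end set {7,8} — state 1 not in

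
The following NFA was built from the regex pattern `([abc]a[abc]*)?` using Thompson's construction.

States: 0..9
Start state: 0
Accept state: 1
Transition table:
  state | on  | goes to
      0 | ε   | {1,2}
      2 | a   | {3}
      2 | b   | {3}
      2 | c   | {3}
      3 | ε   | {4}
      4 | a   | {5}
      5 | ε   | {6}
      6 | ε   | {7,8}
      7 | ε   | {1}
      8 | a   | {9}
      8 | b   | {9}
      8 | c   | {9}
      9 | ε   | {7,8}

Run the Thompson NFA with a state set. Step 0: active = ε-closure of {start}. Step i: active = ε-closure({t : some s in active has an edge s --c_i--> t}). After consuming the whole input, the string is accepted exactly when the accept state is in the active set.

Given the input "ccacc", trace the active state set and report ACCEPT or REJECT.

initial (ε-close {0}): {0,1,2}
'c' @ 1: {3,4}
'c' @ 2: {}  — dead — no transitions
rest 'acc' ignored (set empty)
final: {}; accept 1 not in set

Answer: REJECT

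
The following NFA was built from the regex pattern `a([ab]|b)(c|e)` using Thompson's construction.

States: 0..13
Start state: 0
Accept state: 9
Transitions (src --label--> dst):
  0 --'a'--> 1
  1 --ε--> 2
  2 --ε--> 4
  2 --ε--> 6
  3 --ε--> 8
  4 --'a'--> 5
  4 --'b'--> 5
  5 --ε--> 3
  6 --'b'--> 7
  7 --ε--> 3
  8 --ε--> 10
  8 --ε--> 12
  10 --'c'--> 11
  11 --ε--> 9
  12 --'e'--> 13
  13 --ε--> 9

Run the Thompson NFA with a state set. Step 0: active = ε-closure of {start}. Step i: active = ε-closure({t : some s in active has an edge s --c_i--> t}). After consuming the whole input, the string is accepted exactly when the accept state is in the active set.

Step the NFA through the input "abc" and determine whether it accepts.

Answer: ACCEPT

Derivation:
initial (ε-close {0}): {0}
'a' @ 1: {1,2,4,6}
'b' @ 2: {3,5,7,8,10,12}
'c' @ 3: {9,11}  (accept∈set)
after full input: {9,11}  (accept=9 in)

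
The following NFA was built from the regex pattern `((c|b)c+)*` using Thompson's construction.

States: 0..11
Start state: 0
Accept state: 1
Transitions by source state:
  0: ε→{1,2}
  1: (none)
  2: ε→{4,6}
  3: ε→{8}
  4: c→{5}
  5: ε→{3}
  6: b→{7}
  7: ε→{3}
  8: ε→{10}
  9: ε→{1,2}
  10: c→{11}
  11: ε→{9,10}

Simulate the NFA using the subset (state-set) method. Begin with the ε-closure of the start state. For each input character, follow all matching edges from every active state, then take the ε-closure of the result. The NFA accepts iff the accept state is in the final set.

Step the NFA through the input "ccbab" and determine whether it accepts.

start: ε-closure({0}) = {0,1,2,4,6}
'c' @ 1: {3,5,8,10}
'c' @ 2: {1,2,4,6,9,10,11}  (accept∈set)
'b' @ 3: {3,7,8,10}
'a' @ 4: {}  — dead — no transitions
rest 'b' ignored (set empty)
final: {}; accept 1 not in set

Answer: REJECT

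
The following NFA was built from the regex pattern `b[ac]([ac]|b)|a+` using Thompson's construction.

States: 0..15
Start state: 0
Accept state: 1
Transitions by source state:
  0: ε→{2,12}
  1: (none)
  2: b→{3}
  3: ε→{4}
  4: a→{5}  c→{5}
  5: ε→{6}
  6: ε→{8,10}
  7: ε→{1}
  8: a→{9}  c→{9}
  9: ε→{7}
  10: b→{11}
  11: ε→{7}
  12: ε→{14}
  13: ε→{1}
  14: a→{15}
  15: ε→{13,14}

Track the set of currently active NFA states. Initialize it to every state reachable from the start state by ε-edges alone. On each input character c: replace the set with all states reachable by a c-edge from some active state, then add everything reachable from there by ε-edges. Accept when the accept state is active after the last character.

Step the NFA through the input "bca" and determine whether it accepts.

Answer: ACCEPT

Derivation:
start: ε-closure({0}) = {0,2,12,14}
'b' @ 1: {3,4}
'c' @ 2: {5,6,8,10}
'a' @ 3: {1,7,9}  ✓accept
end set {1,7,9} — state 1 in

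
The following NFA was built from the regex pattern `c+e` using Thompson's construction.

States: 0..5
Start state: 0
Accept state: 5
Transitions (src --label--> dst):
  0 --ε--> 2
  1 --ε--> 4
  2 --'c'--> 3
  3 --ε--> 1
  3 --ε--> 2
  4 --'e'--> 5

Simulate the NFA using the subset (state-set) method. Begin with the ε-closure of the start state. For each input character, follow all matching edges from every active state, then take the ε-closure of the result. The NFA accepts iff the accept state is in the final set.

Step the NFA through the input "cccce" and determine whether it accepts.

S₀ = ε-closure({0}) = {0,2}
'c' @ 1: {1,2,3,4}
'c' @ 2: {1,2,3,4}
'c' @ 3: {1,2,3,4}
'c' @ 4: {1,2,3,4}
'e' @ 5: {5}  [accepting]
final: {5}; accept 5 in set

Answer: ACCEPT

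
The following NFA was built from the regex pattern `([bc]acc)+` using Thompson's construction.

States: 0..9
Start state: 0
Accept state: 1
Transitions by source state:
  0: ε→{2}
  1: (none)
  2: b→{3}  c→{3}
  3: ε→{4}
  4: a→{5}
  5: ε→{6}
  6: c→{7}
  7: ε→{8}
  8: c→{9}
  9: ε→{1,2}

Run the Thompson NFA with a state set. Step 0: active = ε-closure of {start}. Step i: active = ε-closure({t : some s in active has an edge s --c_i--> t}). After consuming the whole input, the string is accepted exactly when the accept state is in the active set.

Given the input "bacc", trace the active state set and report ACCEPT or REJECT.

Answer: ACCEPT

Derivation:
S₀ = ε-closure({0}) = {0,2}
'b' @ 1: {3,4}
'a' @ 2: {5,6}
'c' @ 3: {7,8}
'c' @ 4: {1,2,9}  (accept∈set)
after full input: {1,2,9}  (accept=1 in)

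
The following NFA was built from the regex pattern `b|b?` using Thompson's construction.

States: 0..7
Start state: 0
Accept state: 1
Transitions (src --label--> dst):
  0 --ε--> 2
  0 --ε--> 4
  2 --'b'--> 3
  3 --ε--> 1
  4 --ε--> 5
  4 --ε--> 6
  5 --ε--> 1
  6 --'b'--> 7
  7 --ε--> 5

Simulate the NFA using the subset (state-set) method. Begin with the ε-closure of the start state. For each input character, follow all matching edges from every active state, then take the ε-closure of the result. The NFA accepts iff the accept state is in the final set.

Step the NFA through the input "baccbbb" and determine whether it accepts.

S₀ = ε-closure({0}) = {0,1,2,4,5,6}
'b' @ 1: {1,3,5,7}  (accept∈set)
'a' @ 2: {}  — state set empty
rest 'ccbbb' ignored (set empty)
final: {}; accept 1 not in set

Answer: REJECT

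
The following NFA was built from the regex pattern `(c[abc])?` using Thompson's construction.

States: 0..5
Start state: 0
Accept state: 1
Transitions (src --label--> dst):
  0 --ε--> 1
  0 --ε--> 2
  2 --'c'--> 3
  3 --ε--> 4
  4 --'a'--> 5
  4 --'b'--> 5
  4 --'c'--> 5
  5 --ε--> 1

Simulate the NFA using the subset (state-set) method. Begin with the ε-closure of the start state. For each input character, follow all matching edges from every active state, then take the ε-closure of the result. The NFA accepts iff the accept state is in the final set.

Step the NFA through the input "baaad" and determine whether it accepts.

Answer: REJECT

Steps:
S₀ = ε-closure({0}) = {0,1,2}
'b' @ 1: {}  — no active states
rest 'aaad' ignored (set empty)
final: {}; accept 1 not in set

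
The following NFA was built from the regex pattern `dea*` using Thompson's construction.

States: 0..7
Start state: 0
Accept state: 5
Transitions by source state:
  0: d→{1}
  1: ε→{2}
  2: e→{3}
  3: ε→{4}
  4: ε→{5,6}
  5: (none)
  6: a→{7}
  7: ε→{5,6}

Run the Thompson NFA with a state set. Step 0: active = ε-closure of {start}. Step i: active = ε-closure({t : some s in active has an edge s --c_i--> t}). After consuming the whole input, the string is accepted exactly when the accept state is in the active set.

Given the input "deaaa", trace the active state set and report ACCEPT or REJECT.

S₀ = ε-closure({0}) = {0}
'd' @ 1: {1,2}
'e' @ 2: {3,4,5,6}  (accept∈set)
'a' @ 3: {5,6,7}  (accept∈set)
'a' @ 4: {5,6,7}  (accept∈set)
'a' @ 5: {5,6,7}  (accept∈set)
final: {5,6,7}; accept 5 in set

Answer: ACCEPT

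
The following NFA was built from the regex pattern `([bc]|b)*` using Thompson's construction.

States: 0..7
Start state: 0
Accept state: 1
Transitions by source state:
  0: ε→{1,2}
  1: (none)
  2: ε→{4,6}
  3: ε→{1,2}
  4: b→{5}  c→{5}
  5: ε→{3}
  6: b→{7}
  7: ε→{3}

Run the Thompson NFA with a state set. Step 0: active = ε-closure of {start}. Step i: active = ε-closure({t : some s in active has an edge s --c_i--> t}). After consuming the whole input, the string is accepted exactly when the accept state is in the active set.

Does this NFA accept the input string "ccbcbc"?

S₀ = ε-closure({0}) = {0,1,2,4,6}
'c' @ 1: {1,2,3,4,5,6}  (accept∈set)
'c' @ 2: {1,2,3,4,5,6}  (accept∈set)
'b' @ 3: {1,2,3,4,5,6,7}  (accept∈set)
'c' @ 4: {1,2,3,4,5,6}  (accept∈set)
'b' @ 5: {1,2,3,4,5,6,7}  (accept∈set)
'c' @ 6: {1,2,3,4,5,6}  (accept∈set)
end set {1,2,3,4,5,6} — state 1 in

Answer: ACCEPT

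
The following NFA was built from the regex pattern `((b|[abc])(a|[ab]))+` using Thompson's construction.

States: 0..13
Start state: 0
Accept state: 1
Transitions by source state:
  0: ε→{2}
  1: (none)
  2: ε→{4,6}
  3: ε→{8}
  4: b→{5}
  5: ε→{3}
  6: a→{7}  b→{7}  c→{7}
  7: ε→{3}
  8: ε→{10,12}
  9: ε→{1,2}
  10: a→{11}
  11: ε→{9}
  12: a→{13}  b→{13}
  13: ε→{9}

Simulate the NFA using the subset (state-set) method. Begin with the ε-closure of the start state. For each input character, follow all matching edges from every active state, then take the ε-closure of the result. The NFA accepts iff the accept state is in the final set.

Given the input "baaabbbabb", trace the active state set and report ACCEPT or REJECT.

Answer: ACCEPT

Derivation:
initial (ε-close {0}): {0,2,4,6}
'b' @ 1: {3,5,7,8,10,12}
'a' @ 2: {1,2,4,6,9,11,13}  [accepting]
'a' @ 3: {3,7,8,10,12}
'a' @ 4: {1,2,4,6,9,11,13}  [accepting]
'b' @ 5: {3,5,7,8,10,12}
'b' @ 6: {1,2,4,6,9,13}  [accepting]
'b' @ 7: {3,5,7,8,10,12}
'a' @ 8: {1,2,4,6,9,11,13}  [accepting]
'b' @ 9: {3,5,7,8,10,12}
'b' @ 10: {1,2,4,6,9,13}  [accepting]
final: {1,2,4,6,9,13}; accept 1 in set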